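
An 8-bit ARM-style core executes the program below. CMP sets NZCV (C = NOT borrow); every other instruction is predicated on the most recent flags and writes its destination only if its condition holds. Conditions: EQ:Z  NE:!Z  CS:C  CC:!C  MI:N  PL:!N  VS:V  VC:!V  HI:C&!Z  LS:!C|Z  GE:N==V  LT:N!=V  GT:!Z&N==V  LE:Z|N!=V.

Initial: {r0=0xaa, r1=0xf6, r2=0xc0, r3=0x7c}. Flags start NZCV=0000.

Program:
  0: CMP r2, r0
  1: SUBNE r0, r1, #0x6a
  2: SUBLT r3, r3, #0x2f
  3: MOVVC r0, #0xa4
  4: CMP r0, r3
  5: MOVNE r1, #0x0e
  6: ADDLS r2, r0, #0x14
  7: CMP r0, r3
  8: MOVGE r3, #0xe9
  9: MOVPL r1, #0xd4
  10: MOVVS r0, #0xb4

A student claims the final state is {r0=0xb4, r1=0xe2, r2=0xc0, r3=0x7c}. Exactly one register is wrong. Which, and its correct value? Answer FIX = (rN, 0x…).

[0] flags=0010 → (cmp)
[1] flags=0010 NE?T → r0=0x8c
[2] flags=0010 LT?F → skip
[3] flags=0010 VC?T → r0=0xa4
[4] flags=0011 → (cmp)
[5] flags=0011 NE?T → r1=0x0e
[6] flags=0011 LS?F → skip
[7] flags=0011 → (cmp)
[8] flags=0011 GE?F → skip
[9] flags=0011 PL?T → r1=0xd4
[10] flags=0011 VS?T → r0=0xb4

FIX = (r1, 0xd4)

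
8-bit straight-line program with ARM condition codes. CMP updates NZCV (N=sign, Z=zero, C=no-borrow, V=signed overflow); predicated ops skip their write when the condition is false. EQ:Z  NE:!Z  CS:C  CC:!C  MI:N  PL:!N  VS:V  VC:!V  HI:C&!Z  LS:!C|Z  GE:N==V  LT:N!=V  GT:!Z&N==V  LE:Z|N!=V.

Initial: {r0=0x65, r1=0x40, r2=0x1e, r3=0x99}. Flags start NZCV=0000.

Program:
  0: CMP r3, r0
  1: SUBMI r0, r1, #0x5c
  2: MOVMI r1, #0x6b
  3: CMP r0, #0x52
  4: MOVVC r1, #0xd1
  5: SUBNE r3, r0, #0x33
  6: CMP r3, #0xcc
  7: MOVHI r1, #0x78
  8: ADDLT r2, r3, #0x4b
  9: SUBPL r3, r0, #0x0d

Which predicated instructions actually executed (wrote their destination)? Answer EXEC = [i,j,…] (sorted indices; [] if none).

[0] flags=0011 → (cmp)
[1] flags=0011 MI?F → skip
[2] flags=0011 MI?F → skip
[3] flags=0010 → (cmp)
[4] flags=0010 VC?T → r1=0xd1
[5] flags=0010 NE?T → r3=0x32
[6] flags=0000 → (cmp)
[7] flags=0000 HI?F → skip
[8] flags=0000 LT?F → skip
[9] flags=0000 PL?T → r3=0x58

EXEC = [4,5,9]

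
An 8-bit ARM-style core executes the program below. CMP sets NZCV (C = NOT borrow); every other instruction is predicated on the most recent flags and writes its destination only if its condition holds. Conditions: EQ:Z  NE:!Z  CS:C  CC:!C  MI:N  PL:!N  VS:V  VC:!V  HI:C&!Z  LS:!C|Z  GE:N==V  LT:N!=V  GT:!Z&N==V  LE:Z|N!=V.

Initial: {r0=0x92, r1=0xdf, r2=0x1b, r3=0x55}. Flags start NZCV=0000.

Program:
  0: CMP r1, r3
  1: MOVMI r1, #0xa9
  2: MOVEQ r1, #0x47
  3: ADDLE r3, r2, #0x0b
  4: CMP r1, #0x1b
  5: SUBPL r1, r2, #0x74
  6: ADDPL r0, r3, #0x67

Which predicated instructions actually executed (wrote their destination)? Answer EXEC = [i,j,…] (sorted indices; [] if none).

0: ✓ CMP  NZCV=1010
1: ✓ MOVMI  r1←0xa9
2: · MOVEQ
3: ✓ ADDLE  r3←0x26
4: ✓ CMP  NZCV=1010
5: · SUBPL
6: · ADDPL

EXEC = [1,3]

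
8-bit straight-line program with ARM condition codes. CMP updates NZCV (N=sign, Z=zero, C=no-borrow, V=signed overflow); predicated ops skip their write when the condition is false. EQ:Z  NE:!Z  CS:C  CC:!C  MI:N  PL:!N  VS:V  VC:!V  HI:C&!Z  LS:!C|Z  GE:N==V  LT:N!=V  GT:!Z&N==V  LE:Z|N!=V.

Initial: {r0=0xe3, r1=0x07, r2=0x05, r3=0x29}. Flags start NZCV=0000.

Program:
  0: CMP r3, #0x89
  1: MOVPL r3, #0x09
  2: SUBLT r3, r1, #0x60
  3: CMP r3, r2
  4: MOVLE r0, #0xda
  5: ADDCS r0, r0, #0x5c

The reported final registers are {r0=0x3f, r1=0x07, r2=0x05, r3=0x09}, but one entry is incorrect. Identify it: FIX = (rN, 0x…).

FIX = (r3, 0x29)

0: ✓ CMP  NZCV=1001
1: · MOVPL
2: · SUBLT
3: ✓ CMP  NZCV=0010
4: · MOVLE
5: ✓ ADDCS  r0←0x3f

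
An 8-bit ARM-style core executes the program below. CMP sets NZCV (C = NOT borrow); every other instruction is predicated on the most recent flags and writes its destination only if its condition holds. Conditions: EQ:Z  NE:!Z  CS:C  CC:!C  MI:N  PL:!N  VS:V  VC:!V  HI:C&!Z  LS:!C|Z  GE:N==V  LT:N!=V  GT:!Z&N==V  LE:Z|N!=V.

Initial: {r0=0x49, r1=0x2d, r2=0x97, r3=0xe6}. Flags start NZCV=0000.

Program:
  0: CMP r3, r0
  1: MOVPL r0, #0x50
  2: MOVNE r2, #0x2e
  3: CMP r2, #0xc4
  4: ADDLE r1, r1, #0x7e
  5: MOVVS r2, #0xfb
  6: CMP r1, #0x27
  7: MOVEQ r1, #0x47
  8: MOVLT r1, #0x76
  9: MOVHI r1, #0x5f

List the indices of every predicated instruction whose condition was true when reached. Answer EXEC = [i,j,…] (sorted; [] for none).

EXEC = [2,9]

[0] flags=1010 → (cmp)
[1] flags=1010 PL?F → skip
[2] flags=1010 NE?T → r2=0x2e
[3] flags=0000 → (cmp)
[4] flags=0000 LE?F → skip
[5] flags=0000 VS?F → skip
[6] flags=0010 → (cmp)
[7] flags=0010 EQ?F → skip
[8] flags=0010 LT?F → skip
[9] flags=0010 HI?T → r1=0x5f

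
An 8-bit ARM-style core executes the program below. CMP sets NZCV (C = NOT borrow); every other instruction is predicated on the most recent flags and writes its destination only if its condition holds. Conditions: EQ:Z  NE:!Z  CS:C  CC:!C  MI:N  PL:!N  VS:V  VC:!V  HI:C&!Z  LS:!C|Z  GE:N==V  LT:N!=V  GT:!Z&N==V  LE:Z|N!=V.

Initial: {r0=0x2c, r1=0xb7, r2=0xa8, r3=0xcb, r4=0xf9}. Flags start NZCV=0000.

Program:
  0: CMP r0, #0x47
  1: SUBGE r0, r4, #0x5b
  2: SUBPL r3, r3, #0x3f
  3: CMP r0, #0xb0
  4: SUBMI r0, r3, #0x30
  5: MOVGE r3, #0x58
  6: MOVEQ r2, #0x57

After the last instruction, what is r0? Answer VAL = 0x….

VAL = 0x2c

0: ✓ CMP  NZCV=1000
1: · SUBGE
2: · SUBPL
3: ✓ CMP  NZCV=0000
4: · SUBMI
5: ✓ MOVGE  r3←0x58
6: · MOVEQ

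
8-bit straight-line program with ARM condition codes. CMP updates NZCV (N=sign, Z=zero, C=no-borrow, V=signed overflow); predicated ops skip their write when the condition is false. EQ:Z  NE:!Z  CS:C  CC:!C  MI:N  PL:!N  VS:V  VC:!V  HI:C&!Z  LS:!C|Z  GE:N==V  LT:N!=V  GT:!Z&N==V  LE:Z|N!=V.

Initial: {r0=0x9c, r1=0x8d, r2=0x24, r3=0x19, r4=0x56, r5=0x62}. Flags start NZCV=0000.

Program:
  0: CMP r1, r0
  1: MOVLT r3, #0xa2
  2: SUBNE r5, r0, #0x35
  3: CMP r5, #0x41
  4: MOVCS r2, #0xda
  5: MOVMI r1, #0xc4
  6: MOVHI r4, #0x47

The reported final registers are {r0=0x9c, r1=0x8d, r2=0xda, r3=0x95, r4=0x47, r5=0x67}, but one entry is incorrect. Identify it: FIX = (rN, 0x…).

[0] flags=1000 → (cmp)
[1] flags=1000 LT?T → r3=0xa2
[2] flags=1000 NE?T → r5=0x67
[3] flags=0010 → (cmp)
[4] flags=0010 CS?T → r2=0xda
[5] flags=0010 MI?F → skip
[6] flags=0010 HI?T → r4=0x47

FIX = (r3, 0xa2)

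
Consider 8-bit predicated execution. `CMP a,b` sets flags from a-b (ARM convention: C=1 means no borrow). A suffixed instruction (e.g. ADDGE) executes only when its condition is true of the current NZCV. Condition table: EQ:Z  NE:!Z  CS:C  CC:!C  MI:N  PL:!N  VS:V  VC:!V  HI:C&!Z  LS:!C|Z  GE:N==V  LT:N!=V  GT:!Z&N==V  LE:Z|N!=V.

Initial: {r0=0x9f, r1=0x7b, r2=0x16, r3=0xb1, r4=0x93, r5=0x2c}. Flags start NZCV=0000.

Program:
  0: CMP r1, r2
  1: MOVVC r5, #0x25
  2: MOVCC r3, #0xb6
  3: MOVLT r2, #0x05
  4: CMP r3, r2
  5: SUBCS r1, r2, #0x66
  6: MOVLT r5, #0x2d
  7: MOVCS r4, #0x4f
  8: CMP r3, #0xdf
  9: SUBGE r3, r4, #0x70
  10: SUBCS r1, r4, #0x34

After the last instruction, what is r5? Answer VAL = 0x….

VAL = 0x2d

[0] flags=0010 → (cmp)
[1] flags=0010 VC?T → r5=0x25
[2] flags=0010 CC?F → skip
[3] flags=0010 LT?F → skip
[4] flags=1010 → (cmp)
[5] flags=1010 CS?T → r1=0xb0
[6] flags=1010 LT?T → r5=0x2d
[7] flags=1010 CS?T → r4=0x4f
[8] flags=1000 → (cmp)
[9] flags=1000 GE?F → skip
[10] flags=1000 CS?F → skip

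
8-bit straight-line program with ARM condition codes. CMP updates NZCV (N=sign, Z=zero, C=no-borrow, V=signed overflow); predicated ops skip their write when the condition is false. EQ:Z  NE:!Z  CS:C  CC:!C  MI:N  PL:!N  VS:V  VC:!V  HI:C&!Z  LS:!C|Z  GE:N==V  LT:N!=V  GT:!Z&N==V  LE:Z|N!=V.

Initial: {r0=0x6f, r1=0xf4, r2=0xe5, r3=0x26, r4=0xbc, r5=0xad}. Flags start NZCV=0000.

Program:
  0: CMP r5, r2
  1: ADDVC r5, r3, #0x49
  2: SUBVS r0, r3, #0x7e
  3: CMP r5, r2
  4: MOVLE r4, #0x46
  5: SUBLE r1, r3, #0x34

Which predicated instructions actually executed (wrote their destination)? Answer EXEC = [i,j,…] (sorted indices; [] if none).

[0] flags=1000 → (cmp)
[1] flags=1000 VC?T → r5=0x6f
[2] flags=1000 VS?F → skip
[3] flags=1001 → (cmp)
[4] flags=1001 LE?F → skip
[5] flags=1001 LE?F → skip

EXEC = [1]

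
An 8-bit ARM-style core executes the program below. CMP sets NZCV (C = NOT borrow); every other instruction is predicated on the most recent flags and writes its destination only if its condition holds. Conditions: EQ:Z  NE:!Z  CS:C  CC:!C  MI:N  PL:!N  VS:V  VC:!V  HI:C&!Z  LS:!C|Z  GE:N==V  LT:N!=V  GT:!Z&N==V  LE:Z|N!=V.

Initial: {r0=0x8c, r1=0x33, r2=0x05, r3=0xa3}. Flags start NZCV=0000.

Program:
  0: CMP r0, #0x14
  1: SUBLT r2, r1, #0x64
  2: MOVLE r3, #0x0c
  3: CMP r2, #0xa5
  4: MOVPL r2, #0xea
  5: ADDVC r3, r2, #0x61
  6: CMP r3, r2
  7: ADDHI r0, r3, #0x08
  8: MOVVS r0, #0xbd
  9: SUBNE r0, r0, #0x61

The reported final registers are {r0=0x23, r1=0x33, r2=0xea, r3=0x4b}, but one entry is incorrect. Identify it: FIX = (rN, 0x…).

FIX = (r0, 0x2b)

0: ✓ CMP  NZCV=0011
1: ✓ SUBLT  r2←0xcf
2: ✓ MOVLE  r3←0x0c
3: ✓ CMP  NZCV=0010
4: ✓ MOVPL  r2←0xea
5: ✓ ADDVC  r3←0x4b
6: ✓ CMP  NZCV=0000
7: · ADDHI
8: · MOVVS
9: ✓ SUBNE  r0←0x2b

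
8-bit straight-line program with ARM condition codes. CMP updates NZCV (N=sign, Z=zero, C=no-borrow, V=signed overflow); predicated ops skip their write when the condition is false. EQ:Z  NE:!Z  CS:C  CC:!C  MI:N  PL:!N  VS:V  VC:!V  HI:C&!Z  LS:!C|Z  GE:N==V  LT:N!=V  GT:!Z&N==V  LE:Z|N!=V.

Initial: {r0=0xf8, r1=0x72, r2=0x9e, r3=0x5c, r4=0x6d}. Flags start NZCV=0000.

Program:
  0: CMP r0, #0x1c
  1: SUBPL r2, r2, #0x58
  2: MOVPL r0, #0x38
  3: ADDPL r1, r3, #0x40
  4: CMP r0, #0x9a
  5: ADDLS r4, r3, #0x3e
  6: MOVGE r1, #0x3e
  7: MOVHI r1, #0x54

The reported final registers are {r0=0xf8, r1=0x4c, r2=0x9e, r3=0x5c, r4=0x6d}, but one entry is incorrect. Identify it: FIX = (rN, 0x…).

FIX = (r1, 0x54)

0: ✓ CMP  NZCV=1010
1: · SUBPL
2: · MOVPL
3: · ADDPL
4: ✓ CMP  NZCV=0010
5: · ADDLS
6: ✓ MOVGE  r1←0x3e
7: ✓ MOVHI  r1←0x54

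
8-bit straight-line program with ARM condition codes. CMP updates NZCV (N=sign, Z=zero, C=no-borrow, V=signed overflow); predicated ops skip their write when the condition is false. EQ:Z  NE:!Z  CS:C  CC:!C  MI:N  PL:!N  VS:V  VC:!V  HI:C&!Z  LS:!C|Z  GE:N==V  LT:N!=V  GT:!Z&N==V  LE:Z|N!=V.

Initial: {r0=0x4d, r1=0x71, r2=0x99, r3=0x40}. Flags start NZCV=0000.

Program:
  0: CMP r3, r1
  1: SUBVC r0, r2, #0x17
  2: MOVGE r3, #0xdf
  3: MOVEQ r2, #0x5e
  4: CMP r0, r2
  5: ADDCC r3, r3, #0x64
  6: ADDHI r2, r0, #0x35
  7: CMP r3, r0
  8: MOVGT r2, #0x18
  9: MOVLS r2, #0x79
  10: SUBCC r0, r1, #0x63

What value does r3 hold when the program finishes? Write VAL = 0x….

0: ✓ CMP  NZCV=1000
1: ✓ SUBVC  r0←0x82
2: · MOVGE
3: · MOVEQ
4: ✓ CMP  NZCV=1000
5: ✓ ADDCC  r3←0xa4
6: · ADDHI
7: ✓ CMP  NZCV=0010
8: ✓ MOVGT  r2←0x18
9: · MOVLS
10: · SUBCC

VAL = 0xa4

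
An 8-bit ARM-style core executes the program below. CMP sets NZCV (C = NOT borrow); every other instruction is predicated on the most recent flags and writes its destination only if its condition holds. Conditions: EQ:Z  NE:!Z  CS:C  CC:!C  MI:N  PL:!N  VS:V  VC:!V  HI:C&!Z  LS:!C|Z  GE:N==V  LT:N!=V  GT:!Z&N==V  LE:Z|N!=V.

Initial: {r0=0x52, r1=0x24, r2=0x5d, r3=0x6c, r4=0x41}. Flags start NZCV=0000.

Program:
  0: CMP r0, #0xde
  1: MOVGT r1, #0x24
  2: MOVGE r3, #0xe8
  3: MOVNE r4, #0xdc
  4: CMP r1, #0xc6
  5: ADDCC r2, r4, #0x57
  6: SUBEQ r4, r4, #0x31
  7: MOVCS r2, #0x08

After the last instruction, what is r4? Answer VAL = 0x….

0: ✓ CMP  NZCV=0000
1: ✓ MOVGT  r1←0x24
2: ✓ MOVGE  r3←0xe8
3: ✓ MOVNE  r4←0xdc
4: ✓ CMP  NZCV=0000
5: ✓ ADDCC  r2←0x33
6: · SUBEQ
7: · MOVCS

VAL = 0xdc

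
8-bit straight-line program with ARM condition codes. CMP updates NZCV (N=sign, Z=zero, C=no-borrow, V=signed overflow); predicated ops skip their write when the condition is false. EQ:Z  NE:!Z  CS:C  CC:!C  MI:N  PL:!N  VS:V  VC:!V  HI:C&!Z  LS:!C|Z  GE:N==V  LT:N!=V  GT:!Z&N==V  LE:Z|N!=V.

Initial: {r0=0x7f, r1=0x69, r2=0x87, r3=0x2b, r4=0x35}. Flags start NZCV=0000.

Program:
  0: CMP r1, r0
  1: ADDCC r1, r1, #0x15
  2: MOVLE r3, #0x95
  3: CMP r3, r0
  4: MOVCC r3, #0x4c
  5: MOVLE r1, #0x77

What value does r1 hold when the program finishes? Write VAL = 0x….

VAL = 0x77

[0] flags=1000 → (cmp)
[1] flags=1000 CC?T → r1=0x7e
[2] flags=1000 LE?T → r3=0x95
[3] flags=0011 → (cmp)
[4] flags=0011 CC?F → skip
[5] flags=0011 LE?T → r1=0x77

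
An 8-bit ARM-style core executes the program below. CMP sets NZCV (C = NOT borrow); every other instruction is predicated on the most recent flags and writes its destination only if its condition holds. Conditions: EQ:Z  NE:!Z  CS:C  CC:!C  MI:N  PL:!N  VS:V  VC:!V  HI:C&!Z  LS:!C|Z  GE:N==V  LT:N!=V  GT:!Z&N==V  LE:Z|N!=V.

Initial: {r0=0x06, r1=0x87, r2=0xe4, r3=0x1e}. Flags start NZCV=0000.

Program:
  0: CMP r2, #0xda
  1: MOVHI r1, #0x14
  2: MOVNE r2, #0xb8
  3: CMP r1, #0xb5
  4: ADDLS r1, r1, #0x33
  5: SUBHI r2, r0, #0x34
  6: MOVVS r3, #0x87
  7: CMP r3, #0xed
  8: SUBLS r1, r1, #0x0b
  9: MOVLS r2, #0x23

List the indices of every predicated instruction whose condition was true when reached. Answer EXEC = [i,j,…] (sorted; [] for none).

[0] flags=0010 → (cmp)
[1] flags=0010 HI?T → r1=0x14
[2] flags=0010 NE?T → r2=0xb8
[3] flags=0000 → (cmp)
[4] flags=0000 LS?T → r1=0x47
[5] flags=0000 HI?F → skip
[6] flags=0000 VS?F → skip
[7] flags=0000 → (cmp)
[8] flags=0000 LS?T → r1=0x3c
[9] flags=0000 LS?T → r2=0x23

EXEC = [1,2,4,8,9]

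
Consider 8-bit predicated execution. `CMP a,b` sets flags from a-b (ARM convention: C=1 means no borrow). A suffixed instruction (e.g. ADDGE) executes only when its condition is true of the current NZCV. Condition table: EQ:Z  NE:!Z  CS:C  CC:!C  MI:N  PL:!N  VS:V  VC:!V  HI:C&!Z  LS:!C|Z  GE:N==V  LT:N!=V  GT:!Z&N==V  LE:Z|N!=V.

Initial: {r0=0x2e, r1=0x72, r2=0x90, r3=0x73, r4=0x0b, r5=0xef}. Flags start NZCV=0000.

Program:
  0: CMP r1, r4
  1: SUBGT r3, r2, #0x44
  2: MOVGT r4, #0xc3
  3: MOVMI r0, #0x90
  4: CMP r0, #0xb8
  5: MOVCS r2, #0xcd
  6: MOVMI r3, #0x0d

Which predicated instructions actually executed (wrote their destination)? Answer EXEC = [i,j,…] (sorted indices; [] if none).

[0] flags=0010 → (cmp)
[1] flags=0010 GT?T → r3=0x4c
[2] flags=0010 GT?T → r4=0xc3
[3] flags=0010 MI?F → skip
[4] flags=0000 → (cmp)
[5] flags=0000 CS?F → skip
[6] flags=0000 MI?F → skip

EXEC = [1,2]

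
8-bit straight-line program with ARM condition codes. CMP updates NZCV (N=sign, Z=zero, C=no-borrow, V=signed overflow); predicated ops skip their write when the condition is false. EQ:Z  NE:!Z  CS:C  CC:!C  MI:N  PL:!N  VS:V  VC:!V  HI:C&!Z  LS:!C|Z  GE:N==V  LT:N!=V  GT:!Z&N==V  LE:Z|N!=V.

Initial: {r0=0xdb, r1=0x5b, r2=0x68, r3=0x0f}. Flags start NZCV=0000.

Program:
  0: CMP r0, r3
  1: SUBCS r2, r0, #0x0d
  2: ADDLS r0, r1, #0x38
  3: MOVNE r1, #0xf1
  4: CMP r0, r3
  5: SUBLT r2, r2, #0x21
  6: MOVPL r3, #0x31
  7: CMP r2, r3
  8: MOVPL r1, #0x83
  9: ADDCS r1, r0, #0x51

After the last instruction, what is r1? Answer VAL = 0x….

VAL = 0x2c

0: ✓ CMP  NZCV=1010
1: ✓ SUBCS  r2←0xce
2: · ADDLS
3: ✓ MOVNE  r1←0xf1
4: ✓ CMP  NZCV=1010
5: ✓ SUBLT  r2←0xad
6: · MOVPL
7: ✓ CMP  NZCV=1010
8: · MOVPL
9: ✓ ADDCS  r1←0x2c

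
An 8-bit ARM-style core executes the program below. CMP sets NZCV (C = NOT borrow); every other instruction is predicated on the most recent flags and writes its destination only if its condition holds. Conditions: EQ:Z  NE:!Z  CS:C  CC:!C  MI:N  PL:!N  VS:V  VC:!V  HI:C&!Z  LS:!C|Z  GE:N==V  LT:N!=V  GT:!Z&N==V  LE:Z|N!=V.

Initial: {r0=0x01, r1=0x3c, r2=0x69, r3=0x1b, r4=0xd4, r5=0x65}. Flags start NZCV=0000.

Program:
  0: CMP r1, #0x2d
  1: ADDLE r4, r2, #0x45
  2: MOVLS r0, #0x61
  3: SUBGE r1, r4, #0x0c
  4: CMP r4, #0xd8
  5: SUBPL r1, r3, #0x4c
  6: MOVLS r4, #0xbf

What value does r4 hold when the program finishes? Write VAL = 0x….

0: ✓ CMP  NZCV=0010
1: · ADDLE
2: · MOVLS
3: ✓ SUBGE  r1←0xc8
4: ✓ CMP  NZCV=1000
5: · SUBPL
6: ✓ MOVLS  r4←0xbf

VAL = 0xbf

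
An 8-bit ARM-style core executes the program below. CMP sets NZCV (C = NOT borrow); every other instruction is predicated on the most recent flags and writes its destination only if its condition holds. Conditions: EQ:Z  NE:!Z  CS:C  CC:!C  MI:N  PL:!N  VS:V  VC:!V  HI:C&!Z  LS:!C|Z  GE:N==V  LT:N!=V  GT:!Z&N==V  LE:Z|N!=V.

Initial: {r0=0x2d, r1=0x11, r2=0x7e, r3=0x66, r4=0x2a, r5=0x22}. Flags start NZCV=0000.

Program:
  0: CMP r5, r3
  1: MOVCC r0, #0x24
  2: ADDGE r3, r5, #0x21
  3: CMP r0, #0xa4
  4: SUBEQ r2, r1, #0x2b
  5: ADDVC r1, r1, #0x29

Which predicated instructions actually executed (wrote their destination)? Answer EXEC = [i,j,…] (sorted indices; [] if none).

0: ✓ CMP  NZCV=1000
1: ✓ MOVCC  r0←0x24
2: · ADDGE
3: ✓ CMP  NZCV=1001
4: · SUBEQ
5: · ADDVC

EXEC = [1]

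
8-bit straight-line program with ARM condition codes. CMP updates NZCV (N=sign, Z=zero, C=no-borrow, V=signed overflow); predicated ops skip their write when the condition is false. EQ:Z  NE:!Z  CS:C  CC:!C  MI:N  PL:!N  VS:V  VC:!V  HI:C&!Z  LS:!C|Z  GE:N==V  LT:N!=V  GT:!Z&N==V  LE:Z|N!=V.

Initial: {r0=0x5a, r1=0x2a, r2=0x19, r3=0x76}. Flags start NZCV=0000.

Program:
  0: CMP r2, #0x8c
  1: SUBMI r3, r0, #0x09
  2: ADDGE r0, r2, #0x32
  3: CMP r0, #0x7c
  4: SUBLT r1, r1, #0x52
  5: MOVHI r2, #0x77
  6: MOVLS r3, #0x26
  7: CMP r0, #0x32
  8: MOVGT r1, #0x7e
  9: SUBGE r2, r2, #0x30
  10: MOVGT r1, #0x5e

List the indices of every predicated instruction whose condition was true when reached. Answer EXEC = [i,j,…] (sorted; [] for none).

[0] flags=1001 → (cmp)
[1] flags=1001 MI?T → r3=0x51
[2] flags=1001 GE?T → r0=0x4b
[3] flags=1000 → (cmp)
[4] flags=1000 LT?T → r1=0xd8
[5] flags=1000 HI?F → skip
[6] flags=1000 LS?T → r3=0x26
[7] flags=0010 → (cmp)
[8] flags=0010 GT?T → r1=0x7e
[9] flags=0010 GE?T → r2=0xe9
[10] flags=0010 GT?T → r1=0x5e

EXEC = [1,2,4,6,8,9,10]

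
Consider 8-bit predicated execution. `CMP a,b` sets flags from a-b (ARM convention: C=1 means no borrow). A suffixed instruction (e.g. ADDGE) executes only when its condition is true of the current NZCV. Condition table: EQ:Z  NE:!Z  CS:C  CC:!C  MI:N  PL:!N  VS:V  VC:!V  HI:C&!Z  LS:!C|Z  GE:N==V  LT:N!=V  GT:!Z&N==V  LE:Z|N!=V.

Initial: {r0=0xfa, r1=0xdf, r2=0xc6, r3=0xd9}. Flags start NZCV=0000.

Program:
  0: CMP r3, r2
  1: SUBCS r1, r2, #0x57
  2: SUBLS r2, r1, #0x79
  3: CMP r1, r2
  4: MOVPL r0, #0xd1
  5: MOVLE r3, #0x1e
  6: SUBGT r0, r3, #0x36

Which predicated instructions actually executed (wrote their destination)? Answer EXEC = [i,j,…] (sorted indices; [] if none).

[0] flags=0010 → (cmp)
[1] flags=0010 CS?T → r1=0x6f
[2] flags=0010 LS?F → skip
[3] flags=1001 → (cmp)
[4] flags=1001 PL?F → skip
[5] flags=1001 LE?F → skip
[6] flags=1001 GT?T → r0=0xa3

EXEC = [1,6]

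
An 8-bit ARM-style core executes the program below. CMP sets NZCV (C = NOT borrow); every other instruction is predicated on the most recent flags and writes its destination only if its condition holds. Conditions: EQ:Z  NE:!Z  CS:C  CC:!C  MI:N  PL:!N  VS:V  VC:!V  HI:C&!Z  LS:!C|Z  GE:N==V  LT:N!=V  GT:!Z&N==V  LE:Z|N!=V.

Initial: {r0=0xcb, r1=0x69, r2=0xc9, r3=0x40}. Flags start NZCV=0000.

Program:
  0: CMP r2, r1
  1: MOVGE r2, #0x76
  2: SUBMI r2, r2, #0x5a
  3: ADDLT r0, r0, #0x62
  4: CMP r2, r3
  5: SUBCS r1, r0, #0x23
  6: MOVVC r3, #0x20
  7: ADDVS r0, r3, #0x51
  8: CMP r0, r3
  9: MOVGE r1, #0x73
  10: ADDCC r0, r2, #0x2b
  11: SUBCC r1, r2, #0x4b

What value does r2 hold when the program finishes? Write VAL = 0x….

0: ✓ CMP  NZCV=0011
1: · MOVGE
2: · SUBMI
3: ✓ ADDLT  r0←0x2d
4: ✓ CMP  NZCV=1010
5: ✓ SUBCS  r1←0x0a
6: ✓ MOVVC  r3←0x20
7: · ADDVS
8: ✓ CMP  NZCV=0010
9: ✓ MOVGE  r1←0x73
10: · ADDCC
11: · SUBCC

VAL = 0xc9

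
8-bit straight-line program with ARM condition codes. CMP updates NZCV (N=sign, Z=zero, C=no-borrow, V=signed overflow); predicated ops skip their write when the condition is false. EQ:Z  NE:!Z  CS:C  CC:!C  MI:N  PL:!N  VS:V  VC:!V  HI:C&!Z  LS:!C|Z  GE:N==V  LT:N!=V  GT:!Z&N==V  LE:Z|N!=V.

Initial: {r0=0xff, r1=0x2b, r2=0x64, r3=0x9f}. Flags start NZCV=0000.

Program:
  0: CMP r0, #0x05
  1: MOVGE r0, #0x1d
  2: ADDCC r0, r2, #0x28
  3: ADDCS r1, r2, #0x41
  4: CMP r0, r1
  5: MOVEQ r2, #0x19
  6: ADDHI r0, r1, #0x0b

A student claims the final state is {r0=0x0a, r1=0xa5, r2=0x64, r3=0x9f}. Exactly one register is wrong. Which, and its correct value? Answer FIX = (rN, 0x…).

FIX = (r0, 0xb0)

0: ✓ CMP  NZCV=1010
1: · MOVGE
2: · ADDCC
3: ✓ ADDCS  r1←0xa5
4: ✓ CMP  NZCV=0010
5: · MOVEQ
6: ✓ ADDHI  r0←0xb0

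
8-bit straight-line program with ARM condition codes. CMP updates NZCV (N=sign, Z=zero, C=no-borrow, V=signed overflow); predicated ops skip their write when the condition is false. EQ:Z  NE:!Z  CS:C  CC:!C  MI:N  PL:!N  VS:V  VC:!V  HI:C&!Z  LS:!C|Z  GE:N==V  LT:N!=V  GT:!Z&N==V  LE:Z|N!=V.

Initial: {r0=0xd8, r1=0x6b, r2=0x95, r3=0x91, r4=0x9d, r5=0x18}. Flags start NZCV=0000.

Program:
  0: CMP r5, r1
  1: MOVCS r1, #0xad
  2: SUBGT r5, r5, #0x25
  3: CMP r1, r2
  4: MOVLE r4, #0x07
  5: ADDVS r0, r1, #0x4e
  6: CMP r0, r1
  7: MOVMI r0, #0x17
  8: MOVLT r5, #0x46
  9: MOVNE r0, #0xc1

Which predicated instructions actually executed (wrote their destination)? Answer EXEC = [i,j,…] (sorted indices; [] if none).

EXEC = [5,8,9]

[0] flags=1000 → (cmp)
[1] flags=1000 CS?F → skip
[2] flags=1000 GT?F → skip
[3] flags=1001 → (cmp)
[4] flags=1001 LE?F → skip
[5] flags=1001 VS?T → r0=0xb9
[6] flags=0011 → (cmp)
[7] flags=0011 MI?F → skip
[8] flags=0011 LT?T → r5=0x46
[9] flags=0011 NE?T → r0=0xc1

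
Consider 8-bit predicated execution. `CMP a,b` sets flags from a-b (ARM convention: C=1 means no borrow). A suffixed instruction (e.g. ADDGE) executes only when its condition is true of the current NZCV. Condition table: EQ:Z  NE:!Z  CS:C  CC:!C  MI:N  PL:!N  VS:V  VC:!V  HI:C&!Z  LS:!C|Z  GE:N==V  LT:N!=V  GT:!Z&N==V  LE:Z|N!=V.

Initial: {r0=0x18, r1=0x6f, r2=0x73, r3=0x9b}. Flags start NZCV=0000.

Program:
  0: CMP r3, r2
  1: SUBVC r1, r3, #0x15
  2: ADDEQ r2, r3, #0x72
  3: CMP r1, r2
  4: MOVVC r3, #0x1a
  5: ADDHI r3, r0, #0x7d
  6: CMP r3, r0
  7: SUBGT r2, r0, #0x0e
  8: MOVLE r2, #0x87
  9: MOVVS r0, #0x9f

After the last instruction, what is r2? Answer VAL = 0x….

[0] flags=0011 → (cmp)
[1] flags=0011 VC?F → skip
[2] flags=0011 EQ?F → skip
[3] flags=1000 → (cmp)
[4] flags=1000 VC?T → r3=0x1a
[5] flags=1000 HI?F → skip
[6] flags=0010 → (cmp)
[7] flags=0010 GT?T → r2=0x0a
[8] flags=0010 LE?F → skip
[9] flags=0010 VS?F → skip

VAL = 0x0a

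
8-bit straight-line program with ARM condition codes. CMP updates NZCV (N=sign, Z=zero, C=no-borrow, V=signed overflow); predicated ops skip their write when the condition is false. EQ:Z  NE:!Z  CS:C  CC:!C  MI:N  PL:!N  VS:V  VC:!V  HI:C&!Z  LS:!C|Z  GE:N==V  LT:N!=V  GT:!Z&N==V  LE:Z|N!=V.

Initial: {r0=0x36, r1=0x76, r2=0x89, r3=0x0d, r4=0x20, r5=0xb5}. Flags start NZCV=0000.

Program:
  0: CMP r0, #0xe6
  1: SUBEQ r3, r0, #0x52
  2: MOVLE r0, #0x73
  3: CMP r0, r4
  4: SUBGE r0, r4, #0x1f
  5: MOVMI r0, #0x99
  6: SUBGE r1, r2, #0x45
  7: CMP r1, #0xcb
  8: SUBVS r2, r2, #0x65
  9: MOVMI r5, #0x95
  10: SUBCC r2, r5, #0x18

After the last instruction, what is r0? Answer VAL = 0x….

[0] flags=0000 → (cmp)
[1] flags=0000 EQ?F → skip
[2] flags=0000 LE?F → skip
[3] flags=0010 → (cmp)
[4] flags=0010 GE?T → r0=0x01
[5] flags=0010 MI?F → skip
[6] flags=0010 GE?T → r1=0x44
[7] flags=0000 → (cmp)
[8] flags=0000 VS?F → skip
[9] flags=0000 MI?F → skip
[10] flags=0000 CC?T → r2=0x9d

VAL = 0x01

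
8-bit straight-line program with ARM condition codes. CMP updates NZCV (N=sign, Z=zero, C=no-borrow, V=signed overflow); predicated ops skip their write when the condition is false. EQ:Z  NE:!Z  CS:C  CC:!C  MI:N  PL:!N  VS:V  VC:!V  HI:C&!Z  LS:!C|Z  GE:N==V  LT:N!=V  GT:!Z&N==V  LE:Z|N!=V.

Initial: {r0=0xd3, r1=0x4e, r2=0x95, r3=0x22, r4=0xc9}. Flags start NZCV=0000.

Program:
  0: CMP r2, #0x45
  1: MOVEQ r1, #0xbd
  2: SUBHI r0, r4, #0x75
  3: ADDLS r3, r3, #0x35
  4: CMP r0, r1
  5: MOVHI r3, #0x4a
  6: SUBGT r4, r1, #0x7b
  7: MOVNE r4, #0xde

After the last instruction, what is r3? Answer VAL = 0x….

VAL = 0x4a

[0] flags=0011 → (cmp)
[1] flags=0011 EQ?F → skip
[2] flags=0011 HI?T → r0=0x54
[3] flags=0011 LS?F → skip
[4] flags=0010 → (cmp)
[5] flags=0010 HI?T → r3=0x4a
[6] flags=0010 GT?T → r4=0xd3
[7] flags=0010 NE?T → r4=0xde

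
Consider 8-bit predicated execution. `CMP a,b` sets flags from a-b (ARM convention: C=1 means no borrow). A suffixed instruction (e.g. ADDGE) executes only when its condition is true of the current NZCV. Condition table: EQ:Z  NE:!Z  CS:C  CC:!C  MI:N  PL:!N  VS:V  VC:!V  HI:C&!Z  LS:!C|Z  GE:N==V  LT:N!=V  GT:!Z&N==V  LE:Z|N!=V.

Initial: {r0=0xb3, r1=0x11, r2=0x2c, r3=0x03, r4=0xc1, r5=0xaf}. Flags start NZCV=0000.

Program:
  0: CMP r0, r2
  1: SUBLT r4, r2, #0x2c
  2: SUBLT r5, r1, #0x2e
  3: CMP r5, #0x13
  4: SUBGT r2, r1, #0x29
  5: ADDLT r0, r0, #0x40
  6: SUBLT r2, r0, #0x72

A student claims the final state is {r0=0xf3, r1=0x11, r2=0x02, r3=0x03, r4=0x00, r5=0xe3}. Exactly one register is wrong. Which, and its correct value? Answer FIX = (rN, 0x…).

0: ✓ CMP  NZCV=1010
1: ✓ SUBLT  r4←0x00
2: ✓ SUBLT  r5←0xe3
3: ✓ CMP  NZCV=1010
4: · SUBGT
5: ✓ ADDLT  r0←0xf3
6: ✓ SUBLT  r2←0x81

FIX = (r2, 0x81)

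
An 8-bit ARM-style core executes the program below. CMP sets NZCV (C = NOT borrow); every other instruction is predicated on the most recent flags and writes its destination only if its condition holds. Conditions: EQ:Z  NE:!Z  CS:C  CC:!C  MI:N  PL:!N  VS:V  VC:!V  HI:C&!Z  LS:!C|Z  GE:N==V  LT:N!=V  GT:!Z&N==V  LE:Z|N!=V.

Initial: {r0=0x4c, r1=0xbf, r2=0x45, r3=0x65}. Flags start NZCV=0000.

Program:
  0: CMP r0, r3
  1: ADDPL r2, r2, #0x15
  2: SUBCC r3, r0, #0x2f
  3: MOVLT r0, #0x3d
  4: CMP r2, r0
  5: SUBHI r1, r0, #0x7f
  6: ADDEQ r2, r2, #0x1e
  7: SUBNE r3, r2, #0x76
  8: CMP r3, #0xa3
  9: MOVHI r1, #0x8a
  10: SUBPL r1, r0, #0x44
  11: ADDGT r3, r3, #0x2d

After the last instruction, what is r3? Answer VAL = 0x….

VAL = 0xfc

0: ✓ CMP  NZCV=1000
1: · ADDPL
2: ✓ SUBCC  r3←0x1d
3: ✓ MOVLT  r0←0x3d
4: ✓ CMP  NZCV=0010
5: ✓ SUBHI  r1←0xbe
6: · ADDEQ
7: ✓ SUBNE  r3←0xcf
8: ✓ CMP  NZCV=0010
9: ✓ MOVHI  r1←0x8a
10: ✓ SUBPL  r1←0xf9
11: ✓ ADDGT  r3←0xfc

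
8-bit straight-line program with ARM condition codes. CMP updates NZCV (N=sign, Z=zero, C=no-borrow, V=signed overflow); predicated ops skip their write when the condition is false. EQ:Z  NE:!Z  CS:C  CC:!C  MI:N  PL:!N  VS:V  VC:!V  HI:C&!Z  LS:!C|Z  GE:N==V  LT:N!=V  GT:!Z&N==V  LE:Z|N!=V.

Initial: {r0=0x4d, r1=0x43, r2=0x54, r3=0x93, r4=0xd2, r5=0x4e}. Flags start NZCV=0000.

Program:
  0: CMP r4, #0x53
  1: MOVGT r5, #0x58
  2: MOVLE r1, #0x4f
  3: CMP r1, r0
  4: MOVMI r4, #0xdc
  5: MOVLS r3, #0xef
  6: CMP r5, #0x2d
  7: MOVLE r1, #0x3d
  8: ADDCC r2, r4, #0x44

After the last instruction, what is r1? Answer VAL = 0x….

VAL = 0x4f

0: ✓ CMP  NZCV=0011
1: · MOVGT
2: ✓ MOVLE  r1←0x4f
3: ✓ CMP  NZCV=0010
4: · MOVMI
5: · MOVLS
6: ✓ CMP  NZCV=0010
7: · MOVLE
8: · ADDCC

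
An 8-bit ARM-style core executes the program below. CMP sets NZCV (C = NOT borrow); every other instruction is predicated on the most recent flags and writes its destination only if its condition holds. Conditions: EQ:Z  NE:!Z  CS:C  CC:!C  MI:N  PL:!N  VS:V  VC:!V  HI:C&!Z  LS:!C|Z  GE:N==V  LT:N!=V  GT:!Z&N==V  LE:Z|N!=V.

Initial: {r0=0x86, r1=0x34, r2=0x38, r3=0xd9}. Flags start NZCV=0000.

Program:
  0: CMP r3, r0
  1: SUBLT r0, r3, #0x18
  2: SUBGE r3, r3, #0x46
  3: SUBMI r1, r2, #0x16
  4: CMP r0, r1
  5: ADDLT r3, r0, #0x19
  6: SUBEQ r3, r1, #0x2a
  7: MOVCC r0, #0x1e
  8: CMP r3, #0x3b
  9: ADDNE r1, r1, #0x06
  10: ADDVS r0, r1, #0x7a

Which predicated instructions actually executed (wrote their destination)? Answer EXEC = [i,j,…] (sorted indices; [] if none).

0: ✓ CMP  NZCV=0010
1: · SUBLT
2: ✓ SUBGE  r3←0x93
3: · SUBMI
4: ✓ CMP  NZCV=0011
5: ✓ ADDLT  r3←0x9f
6: · SUBEQ
7: · MOVCC
8: ✓ CMP  NZCV=0011
9: ✓ ADDNE  r1←0x3a
10: ✓ ADDVS  r0←0xb4

EXEC = [2,5,9,10]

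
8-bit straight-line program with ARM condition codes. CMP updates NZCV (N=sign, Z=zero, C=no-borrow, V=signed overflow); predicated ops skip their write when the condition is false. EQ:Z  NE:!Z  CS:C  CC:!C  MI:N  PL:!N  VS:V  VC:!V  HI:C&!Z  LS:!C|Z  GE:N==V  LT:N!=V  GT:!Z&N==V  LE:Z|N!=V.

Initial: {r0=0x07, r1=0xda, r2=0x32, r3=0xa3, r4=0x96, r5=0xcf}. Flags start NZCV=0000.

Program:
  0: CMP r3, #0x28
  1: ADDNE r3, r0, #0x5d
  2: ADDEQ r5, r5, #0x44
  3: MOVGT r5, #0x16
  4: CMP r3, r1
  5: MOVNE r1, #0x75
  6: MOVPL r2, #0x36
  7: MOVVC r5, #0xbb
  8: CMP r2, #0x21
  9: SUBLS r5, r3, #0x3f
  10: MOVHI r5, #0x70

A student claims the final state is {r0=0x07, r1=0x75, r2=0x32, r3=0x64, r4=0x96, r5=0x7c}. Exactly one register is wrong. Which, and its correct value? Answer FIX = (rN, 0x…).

FIX = (r5, 0x70)

[0] flags=0011 → (cmp)
[1] flags=0011 NE?T → r3=0x64
[2] flags=0011 EQ?F → skip
[3] flags=0011 GT?F → skip
[4] flags=1001 → (cmp)
[5] flags=1001 NE?T → r1=0x75
[6] flags=1001 PL?F → skip
[7] flags=1001 VC?F → skip
[8] flags=0010 → (cmp)
[9] flags=0010 LS?F → skip
[10] flags=0010 HI?T → r5=0x70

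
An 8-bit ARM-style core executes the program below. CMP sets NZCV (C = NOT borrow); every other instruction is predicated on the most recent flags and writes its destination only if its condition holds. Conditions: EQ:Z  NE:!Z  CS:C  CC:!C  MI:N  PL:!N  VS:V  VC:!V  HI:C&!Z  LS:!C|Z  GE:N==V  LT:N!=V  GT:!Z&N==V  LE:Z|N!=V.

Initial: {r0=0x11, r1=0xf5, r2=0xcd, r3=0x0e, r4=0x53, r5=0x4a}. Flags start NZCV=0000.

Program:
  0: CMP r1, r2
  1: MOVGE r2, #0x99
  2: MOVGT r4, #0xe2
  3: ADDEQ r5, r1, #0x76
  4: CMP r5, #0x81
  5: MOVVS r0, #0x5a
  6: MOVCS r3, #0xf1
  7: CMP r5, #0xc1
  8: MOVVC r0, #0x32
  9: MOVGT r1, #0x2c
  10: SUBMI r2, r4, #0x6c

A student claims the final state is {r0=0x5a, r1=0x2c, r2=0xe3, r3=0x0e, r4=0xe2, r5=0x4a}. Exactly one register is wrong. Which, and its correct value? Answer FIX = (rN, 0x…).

[0] flags=0010 → (cmp)
[1] flags=0010 GE?T → r2=0x99
[2] flags=0010 GT?T → r4=0xe2
[3] flags=0010 EQ?F → skip
[4] flags=1001 → (cmp)
[5] flags=1001 VS?T → r0=0x5a
[6] flags=1001 CS?F → skip
[7] flags=1001 → (cmp)
[8] flags=1001 VC?F → skip
[9] flags=1001 GT?T → r1=0x2c
[10] flags=1001 MI?T → r2=0x76

FIX = (r2, 0x76)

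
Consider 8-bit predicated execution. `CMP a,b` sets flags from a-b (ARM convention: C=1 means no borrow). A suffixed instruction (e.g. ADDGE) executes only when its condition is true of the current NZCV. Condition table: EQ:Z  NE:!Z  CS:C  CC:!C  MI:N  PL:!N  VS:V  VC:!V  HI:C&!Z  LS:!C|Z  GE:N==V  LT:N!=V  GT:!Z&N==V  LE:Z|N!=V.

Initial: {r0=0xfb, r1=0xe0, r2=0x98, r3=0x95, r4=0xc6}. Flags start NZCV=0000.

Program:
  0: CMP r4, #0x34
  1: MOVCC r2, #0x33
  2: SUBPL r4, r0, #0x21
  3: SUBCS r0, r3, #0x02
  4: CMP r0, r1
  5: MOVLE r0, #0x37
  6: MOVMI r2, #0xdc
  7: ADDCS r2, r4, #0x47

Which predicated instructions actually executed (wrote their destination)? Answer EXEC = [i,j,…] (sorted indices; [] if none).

[0] flags=1010 → (cmp)
[1] flags=1010 CC?F → skip
[2] flags=1010 PL?F → skip
[3] flags=1010 CS?T → r0=0x93
[4] flags=1000 → (cmp)
[5] flags=1000 LE?T → r0=0x37
[6] flags=1000 MI?T → r2=0xdc
[7] flags=1000 CS?F → skip

EXEC = [3,5,6]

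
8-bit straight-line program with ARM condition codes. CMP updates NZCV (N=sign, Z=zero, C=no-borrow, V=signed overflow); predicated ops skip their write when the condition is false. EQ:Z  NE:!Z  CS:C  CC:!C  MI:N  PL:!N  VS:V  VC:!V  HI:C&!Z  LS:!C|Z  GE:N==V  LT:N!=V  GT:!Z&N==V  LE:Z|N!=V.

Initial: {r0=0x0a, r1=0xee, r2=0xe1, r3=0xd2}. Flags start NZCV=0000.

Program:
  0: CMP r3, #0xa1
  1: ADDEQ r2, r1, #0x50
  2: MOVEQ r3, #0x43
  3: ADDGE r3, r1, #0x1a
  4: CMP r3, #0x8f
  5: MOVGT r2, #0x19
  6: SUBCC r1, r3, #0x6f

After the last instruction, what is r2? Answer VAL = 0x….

VAL = 0x19

0: ✓ CMP  NZCV=0010
1: · ADDEQ
2: · MOVEQ
3: ✓ ADDGE  r3←0x08
4: ✓ CMP  NZCV=0000
5: ✓ MOVGT  r2←0x19
6: ✓ SUBCC  r1←0x99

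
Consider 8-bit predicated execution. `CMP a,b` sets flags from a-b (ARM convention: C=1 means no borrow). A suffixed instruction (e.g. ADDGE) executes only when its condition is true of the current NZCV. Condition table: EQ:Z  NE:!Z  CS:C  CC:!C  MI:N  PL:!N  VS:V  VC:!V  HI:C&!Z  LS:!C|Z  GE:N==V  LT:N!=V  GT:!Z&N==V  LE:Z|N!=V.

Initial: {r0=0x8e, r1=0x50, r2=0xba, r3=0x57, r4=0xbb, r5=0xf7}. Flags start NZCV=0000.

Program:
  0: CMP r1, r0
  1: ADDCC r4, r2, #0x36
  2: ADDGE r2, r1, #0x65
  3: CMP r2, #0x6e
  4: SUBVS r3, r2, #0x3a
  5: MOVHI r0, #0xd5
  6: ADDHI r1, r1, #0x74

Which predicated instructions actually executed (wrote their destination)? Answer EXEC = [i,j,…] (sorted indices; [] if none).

EXEC = [1,2,4,5,6]

[0] flags=1001 → (cmp)
[1] flags=1001 CC?T → r4=0xf0
[2] flags=1001 GE?T → r2=0xb5
[3] flags=0011 → (cmp)
[4] flags=0011 VS?T → r3=0x7b
[5] flags=0011 HI?T → r0=0xd5
[6] flags=0011 HI?T → r1=0xc4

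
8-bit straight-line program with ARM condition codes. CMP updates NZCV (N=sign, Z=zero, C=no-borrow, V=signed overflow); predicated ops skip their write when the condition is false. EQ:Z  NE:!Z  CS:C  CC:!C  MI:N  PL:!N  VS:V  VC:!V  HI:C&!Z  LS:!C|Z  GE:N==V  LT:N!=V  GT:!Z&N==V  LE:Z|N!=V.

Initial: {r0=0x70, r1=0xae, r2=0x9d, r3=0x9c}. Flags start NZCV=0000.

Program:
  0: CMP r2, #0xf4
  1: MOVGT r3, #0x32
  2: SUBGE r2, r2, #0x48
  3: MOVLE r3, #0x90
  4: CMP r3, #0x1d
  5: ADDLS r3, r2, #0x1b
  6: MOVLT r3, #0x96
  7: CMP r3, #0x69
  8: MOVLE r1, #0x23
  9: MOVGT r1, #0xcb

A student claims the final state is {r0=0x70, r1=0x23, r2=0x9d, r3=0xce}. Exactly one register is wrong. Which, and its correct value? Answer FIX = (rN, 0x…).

[0] flags=1000 → (cmp)
[1] flags=1000 GT?F → skip
[2] flags=1000 GE?F → skip
[3] flags=1000 LE?T → r3=0x90
[4] flags=0011 → (cmp)
[5] flags=0011 LS?F → skip
[6] flags=0011 LT?T → r3=0x96
[7] flags=0011 → (cmp)
[8] flags=0011 LE?T → r1=0x23
[9] flags=0011 GT?F → skip

FIX = (r3, 0x96)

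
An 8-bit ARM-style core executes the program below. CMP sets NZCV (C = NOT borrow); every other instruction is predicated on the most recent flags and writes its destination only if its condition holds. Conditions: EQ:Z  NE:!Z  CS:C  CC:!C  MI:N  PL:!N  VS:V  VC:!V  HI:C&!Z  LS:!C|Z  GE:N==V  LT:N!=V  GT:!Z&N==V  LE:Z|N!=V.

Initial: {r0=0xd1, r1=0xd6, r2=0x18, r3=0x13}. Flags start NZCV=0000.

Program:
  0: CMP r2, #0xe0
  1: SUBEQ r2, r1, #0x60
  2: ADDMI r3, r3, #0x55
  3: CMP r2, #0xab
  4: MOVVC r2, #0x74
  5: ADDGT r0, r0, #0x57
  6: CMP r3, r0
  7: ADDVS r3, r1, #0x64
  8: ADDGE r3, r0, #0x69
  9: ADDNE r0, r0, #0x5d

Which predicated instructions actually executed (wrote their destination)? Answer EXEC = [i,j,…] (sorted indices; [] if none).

EXEC = [4,5,9]

[0] flags=0000 → (cmp)
[1] flags=0000 EQ?F → skip
[2] flags=0000 MI?F → skip
[3] flags=0000 → (cmp)
[4] flags=0000 VC?T → r2=0x74
[5] flags=0000 GT?T → r0=0x28
[6] flags=1000 → (cmp)
[7] flags=1000 VS?F → skip
[8] flags=1000 GE?F → skip
[9] flags=1000 NE?T → r0=0x85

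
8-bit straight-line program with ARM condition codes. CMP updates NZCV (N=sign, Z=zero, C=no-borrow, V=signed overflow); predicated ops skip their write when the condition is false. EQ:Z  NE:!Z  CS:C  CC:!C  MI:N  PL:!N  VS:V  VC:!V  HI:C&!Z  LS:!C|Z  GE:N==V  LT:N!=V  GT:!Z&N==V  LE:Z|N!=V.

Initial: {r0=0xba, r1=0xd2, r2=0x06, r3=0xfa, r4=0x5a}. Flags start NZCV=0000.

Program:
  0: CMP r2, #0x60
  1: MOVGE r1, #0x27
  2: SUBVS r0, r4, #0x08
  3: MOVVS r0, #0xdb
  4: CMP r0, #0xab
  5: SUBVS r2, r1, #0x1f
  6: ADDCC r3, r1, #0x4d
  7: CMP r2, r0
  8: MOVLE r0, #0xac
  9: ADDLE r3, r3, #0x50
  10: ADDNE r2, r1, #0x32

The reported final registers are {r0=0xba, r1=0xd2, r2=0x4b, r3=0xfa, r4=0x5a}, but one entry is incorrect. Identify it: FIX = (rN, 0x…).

[0] flags=1000 → (cmp)
[1] flags=1000 GE?F → skip
[2] flags=1000 VS?F → skip
[3] flags=1000 VS?F → skip
[4] flags=0010 → (cmp)
[5] flags=0010 VS?F → skip
[6] flags=0010 CC?F → skip
[7] flags=0000 → (cmp)
[8] flags=0000 LE?F → skip
[9] flags=0000 LE?F → skip
[10] flags=0000 NE?T → r2=0x04

FIX = (r2, 0x04)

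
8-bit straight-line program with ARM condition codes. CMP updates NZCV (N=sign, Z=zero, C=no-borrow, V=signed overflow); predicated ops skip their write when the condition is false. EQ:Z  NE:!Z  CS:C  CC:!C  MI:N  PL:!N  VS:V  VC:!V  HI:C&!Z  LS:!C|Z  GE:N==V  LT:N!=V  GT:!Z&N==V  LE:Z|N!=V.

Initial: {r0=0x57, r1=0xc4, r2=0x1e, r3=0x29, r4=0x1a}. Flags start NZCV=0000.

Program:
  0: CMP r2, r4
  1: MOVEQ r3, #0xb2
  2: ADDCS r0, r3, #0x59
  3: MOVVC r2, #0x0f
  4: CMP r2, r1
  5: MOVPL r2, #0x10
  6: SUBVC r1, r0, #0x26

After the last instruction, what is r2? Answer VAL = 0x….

VAL = 0x10

[0] flags=0010 → (cmp)
[1] flags=0010 EQ?F → skip
[2] flags=0010 CS?T → r0=0x82
[3] flags=0010 VC?T → r2=0x0f
[4] flags=0000 → (cmp)
[5] flags=0000 PL?T → r2=0x10
[6] flags=0000 VC?T → r1=0x5c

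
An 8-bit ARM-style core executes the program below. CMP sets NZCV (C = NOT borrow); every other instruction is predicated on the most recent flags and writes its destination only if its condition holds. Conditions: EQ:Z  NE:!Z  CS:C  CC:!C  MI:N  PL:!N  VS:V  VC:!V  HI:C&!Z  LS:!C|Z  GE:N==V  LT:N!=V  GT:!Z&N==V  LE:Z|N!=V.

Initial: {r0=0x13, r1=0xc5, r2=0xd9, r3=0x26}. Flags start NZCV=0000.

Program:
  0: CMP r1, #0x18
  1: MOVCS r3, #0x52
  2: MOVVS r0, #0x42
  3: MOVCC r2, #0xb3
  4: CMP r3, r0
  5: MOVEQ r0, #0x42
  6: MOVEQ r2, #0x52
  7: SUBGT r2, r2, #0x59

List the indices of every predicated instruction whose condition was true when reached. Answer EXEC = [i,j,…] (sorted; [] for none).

[0] flags=1010 → (cmp)
[1] flags=1010 CS?T → r3=0x52
[2] flags=1010 VS?F → skip
[3] flags=1010 CC?F → skip
[4] flags=0010 → (cmp)
[5] flags=0010 EQ?F → skip
[6] flags=0010 EQ?F → skip
[7] flags=0010 GT?T → r2=0x80

EXEC = [1,7]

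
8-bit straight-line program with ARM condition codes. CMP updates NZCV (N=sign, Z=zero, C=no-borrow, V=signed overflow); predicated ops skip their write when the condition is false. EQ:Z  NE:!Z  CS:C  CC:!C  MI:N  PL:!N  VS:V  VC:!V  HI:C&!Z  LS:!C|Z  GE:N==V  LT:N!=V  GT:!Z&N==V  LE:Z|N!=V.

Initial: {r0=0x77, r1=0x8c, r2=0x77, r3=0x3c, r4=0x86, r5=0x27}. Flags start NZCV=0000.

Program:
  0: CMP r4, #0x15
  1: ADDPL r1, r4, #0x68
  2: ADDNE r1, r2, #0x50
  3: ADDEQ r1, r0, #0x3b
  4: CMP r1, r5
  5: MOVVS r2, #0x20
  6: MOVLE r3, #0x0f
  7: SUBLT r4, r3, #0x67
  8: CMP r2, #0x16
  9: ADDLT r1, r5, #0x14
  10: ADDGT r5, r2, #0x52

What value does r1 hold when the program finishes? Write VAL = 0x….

VAL = 0xc7

[0] flags=0011 → (cmp)
[1] flags=0011 PL?T → r1=0xee
[2] flags=0011 NE?T → r1=0xc7
[3] flags=0011 EQ?F → skip
[4] flags=1010 → (cmp)
[5] flags=1010 VS?F → skip
[6] flags=1010 LE?T → r3=0x0f
[7] flags=1010 LT?T → r4=0xa8
[8] flags=0010 → (cmp)
[9] flags=0010 LT?F → skip
[10] flags=0010 GT?T → r5=0xc9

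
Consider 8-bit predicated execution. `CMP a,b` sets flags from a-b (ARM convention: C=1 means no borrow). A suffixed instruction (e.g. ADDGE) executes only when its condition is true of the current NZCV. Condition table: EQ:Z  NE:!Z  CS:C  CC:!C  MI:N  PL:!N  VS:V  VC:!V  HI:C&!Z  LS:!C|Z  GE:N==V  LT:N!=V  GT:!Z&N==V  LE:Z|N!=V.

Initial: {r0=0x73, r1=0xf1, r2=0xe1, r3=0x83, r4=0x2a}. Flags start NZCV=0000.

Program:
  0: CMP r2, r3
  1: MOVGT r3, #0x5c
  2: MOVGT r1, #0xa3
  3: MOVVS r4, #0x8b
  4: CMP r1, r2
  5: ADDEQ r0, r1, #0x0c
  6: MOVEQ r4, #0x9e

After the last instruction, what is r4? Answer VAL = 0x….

[0] flags=0010 → (cmp)
[1] flags=0010 GT?T → r3=0x5c
[2] flags=0010 GT?T → r1=0xa3
[3] flags=0010 VS?F → skip
[4] flags=1000 → (cmp)
[5] flags=1000 EQ?F → skip
[6] flags=1000 EQ?F → skip

VAL = 0x2a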